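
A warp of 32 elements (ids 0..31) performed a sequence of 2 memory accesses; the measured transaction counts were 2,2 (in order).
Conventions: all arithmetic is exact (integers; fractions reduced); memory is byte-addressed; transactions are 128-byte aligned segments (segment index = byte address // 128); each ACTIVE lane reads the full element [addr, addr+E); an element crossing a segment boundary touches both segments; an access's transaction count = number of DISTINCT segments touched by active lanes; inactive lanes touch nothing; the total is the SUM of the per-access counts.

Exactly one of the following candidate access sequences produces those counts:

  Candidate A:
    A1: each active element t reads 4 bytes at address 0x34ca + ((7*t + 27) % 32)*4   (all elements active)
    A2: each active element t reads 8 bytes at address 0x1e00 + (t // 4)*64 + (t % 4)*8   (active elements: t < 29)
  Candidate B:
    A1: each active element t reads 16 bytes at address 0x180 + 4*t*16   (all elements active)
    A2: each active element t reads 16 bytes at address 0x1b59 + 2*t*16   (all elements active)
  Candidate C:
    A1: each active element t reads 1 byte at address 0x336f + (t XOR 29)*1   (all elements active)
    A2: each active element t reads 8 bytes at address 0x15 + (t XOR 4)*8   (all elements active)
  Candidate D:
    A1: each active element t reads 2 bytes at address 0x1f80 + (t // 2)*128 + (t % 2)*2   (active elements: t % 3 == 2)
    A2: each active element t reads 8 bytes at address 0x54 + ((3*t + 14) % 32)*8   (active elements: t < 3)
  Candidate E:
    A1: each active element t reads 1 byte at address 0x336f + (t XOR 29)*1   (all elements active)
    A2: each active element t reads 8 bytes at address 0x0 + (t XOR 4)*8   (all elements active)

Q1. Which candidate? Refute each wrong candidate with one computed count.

A: A2 gives 4 transactions, not 2
B: A1 gives 16 transactions, not 2
C: A2 gives 3 transactions, not 2
D: A1 gives 10 transactions, not 2
E: all counts match (2,2)

Answer: E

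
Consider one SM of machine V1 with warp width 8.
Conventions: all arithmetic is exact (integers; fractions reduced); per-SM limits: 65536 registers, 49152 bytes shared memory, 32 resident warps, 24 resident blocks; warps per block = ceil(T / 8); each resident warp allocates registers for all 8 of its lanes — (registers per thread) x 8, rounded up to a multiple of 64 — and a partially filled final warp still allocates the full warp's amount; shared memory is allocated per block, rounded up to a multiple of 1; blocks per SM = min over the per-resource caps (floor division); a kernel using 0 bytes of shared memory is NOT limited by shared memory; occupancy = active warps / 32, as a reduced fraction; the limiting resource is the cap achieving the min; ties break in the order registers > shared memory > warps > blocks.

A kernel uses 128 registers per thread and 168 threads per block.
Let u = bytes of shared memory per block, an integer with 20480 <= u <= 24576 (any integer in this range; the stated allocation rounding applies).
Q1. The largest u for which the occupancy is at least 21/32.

Answer: u = 24576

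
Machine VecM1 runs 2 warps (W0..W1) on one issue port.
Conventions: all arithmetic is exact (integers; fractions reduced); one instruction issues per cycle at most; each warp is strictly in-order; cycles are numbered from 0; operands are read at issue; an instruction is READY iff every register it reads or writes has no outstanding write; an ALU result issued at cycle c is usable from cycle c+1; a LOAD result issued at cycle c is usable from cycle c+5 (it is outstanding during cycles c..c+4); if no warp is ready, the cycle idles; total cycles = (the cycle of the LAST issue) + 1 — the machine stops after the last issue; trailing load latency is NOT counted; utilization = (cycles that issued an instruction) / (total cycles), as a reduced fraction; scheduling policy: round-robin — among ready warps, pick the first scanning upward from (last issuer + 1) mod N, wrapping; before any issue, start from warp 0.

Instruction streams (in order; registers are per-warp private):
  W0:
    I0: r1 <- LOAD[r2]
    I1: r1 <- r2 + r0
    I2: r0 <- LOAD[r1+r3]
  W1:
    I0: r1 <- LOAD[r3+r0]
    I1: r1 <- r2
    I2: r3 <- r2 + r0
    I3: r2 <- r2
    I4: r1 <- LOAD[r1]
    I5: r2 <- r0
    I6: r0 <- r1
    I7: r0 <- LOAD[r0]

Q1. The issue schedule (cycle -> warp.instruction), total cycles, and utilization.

cycle 0: W0.I0
cycle 1: W1.I0
cycle 2: idle
cycle 3: idle
cycle 4: idle
cycle 5: W0.I1
cycle 6: W1.I1
cycle 7: W0.I2
cycle 8: W1.I2
cycle 9: W1.I3
cycle 10: W1.I4
cycle 11: W1.I5
cycle 12: idle
cycle 13: idle
cycle 14: idle
cycle 15: W1.I6
cycle 16: W1.I7

Answer: 17 cycles, utilization 11/17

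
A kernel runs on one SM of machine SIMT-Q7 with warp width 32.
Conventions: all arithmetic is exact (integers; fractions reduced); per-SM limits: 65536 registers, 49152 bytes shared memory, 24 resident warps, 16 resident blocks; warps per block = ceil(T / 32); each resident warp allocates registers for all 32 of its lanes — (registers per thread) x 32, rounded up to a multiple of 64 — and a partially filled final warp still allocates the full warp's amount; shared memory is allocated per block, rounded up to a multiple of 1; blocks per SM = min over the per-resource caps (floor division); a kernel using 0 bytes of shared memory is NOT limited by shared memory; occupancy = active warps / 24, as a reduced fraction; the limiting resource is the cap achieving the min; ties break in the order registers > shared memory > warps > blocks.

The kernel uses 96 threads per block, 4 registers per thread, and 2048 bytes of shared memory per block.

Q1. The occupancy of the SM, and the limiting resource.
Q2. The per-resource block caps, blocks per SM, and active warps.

Answer: occupancy 1, limited by warps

registers: 170 blocks
shared memory: 24 blocks
warps: 8 blocks
blocks: 16 blocks

Answer: 8 blocks, 24 active warps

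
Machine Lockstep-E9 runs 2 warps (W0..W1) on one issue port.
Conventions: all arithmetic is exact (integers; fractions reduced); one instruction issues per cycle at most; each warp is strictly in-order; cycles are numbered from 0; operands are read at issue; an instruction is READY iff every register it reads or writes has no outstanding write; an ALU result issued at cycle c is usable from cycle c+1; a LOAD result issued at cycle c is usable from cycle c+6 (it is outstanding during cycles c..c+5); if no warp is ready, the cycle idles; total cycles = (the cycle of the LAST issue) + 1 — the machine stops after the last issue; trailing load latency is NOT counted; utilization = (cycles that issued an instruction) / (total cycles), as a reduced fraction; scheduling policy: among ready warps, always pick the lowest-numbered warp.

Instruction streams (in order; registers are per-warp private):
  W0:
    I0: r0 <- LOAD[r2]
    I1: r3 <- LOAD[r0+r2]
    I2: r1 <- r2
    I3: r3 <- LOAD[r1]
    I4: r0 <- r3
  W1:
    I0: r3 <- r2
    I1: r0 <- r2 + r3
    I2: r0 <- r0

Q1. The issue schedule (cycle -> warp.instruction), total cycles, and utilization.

cycle 0: W0.I0
cycle 1: W1.I0
cycle 2: W1.I1
cycle 3: W1.I2
cycle 4: idle
cycle 5: idle
cycle 6: W0.I1
cycle 7: W0.I2
cycle 8: idle
cycle 9: idle
cycle 10: idle
cycle 11: idle
cycle 12: W0.I3
cycle 13: idle
cycle 14: idle
cycle 15: idle
cycle 16: idle
cycle 17: idle
cycle 18: W0.I4

Answer: 19 cycles, utilization 8/19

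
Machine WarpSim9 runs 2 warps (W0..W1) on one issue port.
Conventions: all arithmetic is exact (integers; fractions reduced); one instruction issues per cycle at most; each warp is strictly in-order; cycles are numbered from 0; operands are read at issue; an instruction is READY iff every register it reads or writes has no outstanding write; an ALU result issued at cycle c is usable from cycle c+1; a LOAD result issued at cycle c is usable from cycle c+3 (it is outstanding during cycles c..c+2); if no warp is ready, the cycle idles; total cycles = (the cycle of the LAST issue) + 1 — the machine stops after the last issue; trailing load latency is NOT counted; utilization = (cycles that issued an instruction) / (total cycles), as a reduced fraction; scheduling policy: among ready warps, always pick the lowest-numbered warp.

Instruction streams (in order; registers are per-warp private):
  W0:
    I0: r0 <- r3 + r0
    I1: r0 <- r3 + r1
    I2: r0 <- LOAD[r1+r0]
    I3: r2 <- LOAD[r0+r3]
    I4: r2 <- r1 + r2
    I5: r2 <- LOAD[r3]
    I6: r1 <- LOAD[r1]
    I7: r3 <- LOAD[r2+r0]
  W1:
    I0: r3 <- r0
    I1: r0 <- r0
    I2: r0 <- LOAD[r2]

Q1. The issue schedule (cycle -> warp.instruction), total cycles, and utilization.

cycle 0: W0.I0
cycle 1: W0.I1
cycle 2: W0.I2
cycle 3: W1.I0
cycle 4: W1.I1
cycle 5: W0.I3
cycle 6: W1.I2
cycle 7: idle
cycle 8: W0.I4
cycle 9: W0.I5
cycle 10: W0.I6
cycle 11: idle
cycle 12: W0.I7

Answer: 13 cycles, utilization 11/13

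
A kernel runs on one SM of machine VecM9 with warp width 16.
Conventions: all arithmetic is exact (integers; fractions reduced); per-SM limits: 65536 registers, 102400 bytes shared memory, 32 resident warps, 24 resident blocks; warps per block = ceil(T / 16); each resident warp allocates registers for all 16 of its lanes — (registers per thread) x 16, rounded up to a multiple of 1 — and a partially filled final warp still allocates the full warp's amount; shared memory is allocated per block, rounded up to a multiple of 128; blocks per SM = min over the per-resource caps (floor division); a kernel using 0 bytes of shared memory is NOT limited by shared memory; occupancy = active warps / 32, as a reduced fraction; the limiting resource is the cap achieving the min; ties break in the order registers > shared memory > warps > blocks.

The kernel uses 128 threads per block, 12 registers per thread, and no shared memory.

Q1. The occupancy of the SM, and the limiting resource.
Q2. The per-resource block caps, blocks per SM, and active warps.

Answer: occupancy 1, limited by warps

registers: 42 blocks
shared memory: no limit (kernel uses none)
warps: 4 blocks
blocks: 24 blocks

Answer: 4 blocks, 32 active warps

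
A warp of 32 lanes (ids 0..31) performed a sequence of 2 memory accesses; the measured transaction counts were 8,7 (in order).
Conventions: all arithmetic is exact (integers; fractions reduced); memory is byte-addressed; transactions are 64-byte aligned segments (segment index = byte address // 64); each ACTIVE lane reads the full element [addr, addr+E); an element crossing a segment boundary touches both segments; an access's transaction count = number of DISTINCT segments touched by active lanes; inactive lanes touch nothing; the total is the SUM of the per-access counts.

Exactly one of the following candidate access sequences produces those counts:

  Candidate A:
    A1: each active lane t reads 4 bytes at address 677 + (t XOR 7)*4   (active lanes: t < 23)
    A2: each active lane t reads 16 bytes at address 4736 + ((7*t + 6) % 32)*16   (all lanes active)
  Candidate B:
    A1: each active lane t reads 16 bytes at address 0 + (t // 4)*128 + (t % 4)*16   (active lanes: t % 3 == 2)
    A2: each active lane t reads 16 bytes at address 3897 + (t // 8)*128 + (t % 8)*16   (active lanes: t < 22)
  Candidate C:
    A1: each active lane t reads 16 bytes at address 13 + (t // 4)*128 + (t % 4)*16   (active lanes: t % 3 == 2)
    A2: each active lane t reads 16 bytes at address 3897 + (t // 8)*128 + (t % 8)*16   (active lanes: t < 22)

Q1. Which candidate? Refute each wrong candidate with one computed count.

A: A1 gives 3 transactions, not 8
C: A1 gives 10 transactions, not 8
B: all counts match (8,7)

Answer: B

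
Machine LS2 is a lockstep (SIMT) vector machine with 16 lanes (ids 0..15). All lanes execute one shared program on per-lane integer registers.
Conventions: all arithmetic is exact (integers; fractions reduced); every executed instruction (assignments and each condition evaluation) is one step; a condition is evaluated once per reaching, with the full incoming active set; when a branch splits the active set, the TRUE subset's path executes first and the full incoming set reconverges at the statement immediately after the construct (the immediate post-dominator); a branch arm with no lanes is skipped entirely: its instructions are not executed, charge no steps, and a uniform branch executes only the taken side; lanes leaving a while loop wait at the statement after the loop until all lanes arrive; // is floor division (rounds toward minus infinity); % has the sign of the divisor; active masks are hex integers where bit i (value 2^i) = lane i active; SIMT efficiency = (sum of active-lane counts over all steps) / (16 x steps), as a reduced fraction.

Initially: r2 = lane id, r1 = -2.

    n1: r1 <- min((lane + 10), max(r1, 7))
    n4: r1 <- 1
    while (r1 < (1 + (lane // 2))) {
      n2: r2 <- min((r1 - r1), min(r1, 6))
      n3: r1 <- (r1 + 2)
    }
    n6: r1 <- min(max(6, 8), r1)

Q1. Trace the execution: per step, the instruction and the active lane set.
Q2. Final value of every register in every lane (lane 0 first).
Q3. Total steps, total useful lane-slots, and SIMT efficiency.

step 0: r1 <- min((lane + 10), max(r1, 7)) 0xffff
step 1: r1 <- 1                      0xffff
step 2: eval (r1 < (1 + (lane // 2))) 0xffff
step 3: r2 <- min((r1 - r1), min(r1, 6)) 0xfffc
step 4: r1 <- (r1 + 2)               0xfffc
step 5: eval (r1 < (1 + (lane // 2))) 0xfffc
step 6: r2 <- min((r1 - r1), min(r1, 6)) 0xffc0
step 7: r1 <- (r1 + 2)               0xffc0
step 8: eval (r1 < (1 + (lane // 2))) 0xffc0
step 9: r2 <- min((r1 - r1), min(r1, 6)) 0xfc00
step 10: r1 <- (r1 + 2)               0xfc00
step 11: eval (r1 < (1 + (lane // 2))) 0xfc00
step 12: r2 <- min((r1 - r1), min(r1, 6)) 0xc000
step 13: r1 <- (r1 + 2)               0xc000
step 14: eval (r1 < (1 + (lane // 2))) 0xc000
step 15: r1 <- min(max(6, 8), r1)     0xffff

Answer: 16 steps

r2: 0,1,0,0,0,0,0,0,0,0,0,0,0,0,0,0
r1: 1,1,3,3,3,3,5,5,5,5,7,7,7,7,8,8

steps = 16; useful = 160; efficiency = 160/256 = 5/8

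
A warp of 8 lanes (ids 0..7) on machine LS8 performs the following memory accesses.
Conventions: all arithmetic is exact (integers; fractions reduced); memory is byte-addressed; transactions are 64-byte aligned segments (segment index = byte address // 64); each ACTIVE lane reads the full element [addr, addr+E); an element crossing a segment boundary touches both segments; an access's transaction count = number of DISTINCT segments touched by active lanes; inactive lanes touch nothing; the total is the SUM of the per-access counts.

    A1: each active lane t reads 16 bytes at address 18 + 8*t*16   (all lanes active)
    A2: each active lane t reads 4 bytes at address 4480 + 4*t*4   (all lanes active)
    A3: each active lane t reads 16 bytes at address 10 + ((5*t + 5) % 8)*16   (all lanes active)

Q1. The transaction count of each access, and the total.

A1: 8 transactions
A2: 2 transactions
A3: 3 transactions

Answer: 8,2,3; total 13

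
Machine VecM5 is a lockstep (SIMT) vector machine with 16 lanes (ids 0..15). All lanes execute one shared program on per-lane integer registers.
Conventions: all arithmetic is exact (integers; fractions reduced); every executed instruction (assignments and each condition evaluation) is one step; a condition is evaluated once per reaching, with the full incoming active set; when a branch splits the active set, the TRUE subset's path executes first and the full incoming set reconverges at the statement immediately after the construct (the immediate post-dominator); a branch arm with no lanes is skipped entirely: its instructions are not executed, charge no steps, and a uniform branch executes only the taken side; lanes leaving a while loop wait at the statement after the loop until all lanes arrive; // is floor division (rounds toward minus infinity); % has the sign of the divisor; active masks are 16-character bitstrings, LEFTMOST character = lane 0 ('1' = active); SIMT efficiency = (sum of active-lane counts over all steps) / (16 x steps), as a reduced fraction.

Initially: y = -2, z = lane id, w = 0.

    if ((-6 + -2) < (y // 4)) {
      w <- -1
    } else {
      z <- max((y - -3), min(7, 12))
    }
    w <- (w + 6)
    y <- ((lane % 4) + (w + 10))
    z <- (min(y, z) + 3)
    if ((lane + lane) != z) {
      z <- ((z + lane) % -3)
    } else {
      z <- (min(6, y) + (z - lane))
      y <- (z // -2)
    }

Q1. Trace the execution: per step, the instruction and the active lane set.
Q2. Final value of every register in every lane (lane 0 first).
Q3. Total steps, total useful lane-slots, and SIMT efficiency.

step 0: eval ((-6 + -2) < (y // 4))  1111111111111111
step 1: w <- -1                      1111111111111111
step 2: w <- (w + 6)                 1111111111111111
step 3: y <- ((lane % 4) + (w + 10)) 1111111111111111
step 4: z <- (min(y, z) + 3)         1111111111111111
step 5: eval ((lane + lane) != z)    1111111111111111
step 6: z <- ((z + lane) % -3)       1110111111111111
step 7: z <- (min(6, y) + (z - lane)) 0001000000000000
step 8: y <- (z // -2)               0001000000000000

Answer: 9 steps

y: 15,16,17,-5,15,16,17,18,15,16,17,18,15,16,17,18
z: 0,-1,-2,9,-1,-2,0,-1,-2,0,-1,-2,0,-1,-2,0
w: 5,5,5,5,5,5,5,5,5,5,5,5,5,5,5,5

steps = 9; useful = 113; efficiency = 113/144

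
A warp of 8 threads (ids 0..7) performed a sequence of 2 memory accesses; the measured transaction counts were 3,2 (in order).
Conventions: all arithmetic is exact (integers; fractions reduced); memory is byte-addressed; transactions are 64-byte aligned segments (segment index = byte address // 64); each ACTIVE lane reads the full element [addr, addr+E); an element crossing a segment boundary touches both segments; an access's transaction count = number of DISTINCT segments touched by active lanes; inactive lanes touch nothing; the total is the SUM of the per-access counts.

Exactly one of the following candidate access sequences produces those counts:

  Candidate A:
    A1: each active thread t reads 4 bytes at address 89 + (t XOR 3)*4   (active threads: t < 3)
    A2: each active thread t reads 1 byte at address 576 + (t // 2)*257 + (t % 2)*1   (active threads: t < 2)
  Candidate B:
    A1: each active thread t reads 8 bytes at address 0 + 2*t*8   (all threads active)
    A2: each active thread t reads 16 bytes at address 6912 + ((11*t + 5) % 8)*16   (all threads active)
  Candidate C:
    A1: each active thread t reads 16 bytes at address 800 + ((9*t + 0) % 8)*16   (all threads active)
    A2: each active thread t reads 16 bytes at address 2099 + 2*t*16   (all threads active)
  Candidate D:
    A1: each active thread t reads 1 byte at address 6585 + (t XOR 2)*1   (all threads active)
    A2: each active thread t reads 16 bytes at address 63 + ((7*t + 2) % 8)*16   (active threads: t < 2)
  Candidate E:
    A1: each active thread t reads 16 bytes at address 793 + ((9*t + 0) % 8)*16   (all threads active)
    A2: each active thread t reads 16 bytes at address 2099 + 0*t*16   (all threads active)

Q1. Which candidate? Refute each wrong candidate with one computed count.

A: A1 gives 1 transaction, not 3
B: A1 gives 2 transactions, not 3
C: A2 gives 5 transactions, not 2
D: A1 gives 2 transactions, not 3
E: all counts match (3,2)

Answer: E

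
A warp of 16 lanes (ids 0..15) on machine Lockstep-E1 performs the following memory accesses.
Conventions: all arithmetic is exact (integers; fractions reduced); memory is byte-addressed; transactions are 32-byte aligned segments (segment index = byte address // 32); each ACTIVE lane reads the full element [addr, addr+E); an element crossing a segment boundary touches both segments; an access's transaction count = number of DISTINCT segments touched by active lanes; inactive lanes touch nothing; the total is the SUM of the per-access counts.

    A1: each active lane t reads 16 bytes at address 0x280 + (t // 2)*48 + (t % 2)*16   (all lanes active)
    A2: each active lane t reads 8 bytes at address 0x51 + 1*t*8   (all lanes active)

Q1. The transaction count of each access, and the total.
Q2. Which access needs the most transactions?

A1: 12 transactions
A2: 5 transactions

Answer: 12,5; total 17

Answer: A1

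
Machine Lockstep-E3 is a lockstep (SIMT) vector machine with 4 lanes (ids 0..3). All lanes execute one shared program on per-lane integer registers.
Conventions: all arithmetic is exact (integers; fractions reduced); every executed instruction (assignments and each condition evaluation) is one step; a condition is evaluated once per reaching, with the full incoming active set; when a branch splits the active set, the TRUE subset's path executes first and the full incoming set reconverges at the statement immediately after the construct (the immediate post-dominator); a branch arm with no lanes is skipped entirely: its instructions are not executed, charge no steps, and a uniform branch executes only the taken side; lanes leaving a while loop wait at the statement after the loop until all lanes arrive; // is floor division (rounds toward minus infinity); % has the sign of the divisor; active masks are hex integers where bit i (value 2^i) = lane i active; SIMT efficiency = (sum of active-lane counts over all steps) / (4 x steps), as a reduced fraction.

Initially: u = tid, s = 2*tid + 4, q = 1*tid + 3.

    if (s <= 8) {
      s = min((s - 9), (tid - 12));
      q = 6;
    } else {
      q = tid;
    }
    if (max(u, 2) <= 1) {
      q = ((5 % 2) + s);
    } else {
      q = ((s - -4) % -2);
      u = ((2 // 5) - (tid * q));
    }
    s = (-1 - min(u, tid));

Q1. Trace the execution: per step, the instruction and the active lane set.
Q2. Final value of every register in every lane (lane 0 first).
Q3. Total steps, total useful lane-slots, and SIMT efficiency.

step 0: eval (s <= 8)                0xf
step 1: s <- min((s - 9), (tid - 12)) 0x7
step 2: q <- 6                       0x7
step 3: q <- tid                     0x8
step 4: eval (max(u, 2) <= 1)        0xf
step 5: q <- ((s - -4) % -2)         0xf
step 6: u <- ((2 // 5) - (tid * q))  0xf
step 7: s <- (-1 - min(u, tid))      0xf

Answer: 8 steps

u: 0,1,0,0
s: -1,-2,-1,-1
q: 0,-1,0,0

steps = 8; useful = 27; efficiency = 27/32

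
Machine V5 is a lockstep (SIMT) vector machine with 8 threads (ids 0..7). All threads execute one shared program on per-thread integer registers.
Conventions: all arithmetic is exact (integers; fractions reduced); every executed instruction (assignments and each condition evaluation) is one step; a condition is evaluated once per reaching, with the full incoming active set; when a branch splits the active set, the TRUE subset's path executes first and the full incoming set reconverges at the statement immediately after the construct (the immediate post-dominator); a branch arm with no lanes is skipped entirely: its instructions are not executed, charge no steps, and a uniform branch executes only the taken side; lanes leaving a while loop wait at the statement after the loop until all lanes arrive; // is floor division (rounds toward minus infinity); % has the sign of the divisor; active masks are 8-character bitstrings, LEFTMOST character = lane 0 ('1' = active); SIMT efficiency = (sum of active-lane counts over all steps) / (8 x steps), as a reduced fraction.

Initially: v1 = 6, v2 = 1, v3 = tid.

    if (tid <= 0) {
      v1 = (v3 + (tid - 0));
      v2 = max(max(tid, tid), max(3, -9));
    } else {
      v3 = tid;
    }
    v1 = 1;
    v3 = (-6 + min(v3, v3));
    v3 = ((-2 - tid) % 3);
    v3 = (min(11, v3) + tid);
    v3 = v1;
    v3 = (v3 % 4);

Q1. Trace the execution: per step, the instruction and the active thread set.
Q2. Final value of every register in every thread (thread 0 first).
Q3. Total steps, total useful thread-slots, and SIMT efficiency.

step 0: eval (tid <= 0)              11111111
step 1: v1 <- (v3 + (tid - 0))       10000000
step 2: v2 <- max(max(tid, tid), max(3, -9)) 10000000
step 3: v3 <- tid                    01111111
step 4: v1 <- 1                      11111111
step 5: v3 <- (-6 + min(v3, v3))     11111111
step 6: v3 <- ((-2 - tid) % 3)       11111111
step 7: v3 <- (min(11, v3) + tid)    11111111
step 8: v3 <- v1                     11111111
step 9: v3 <- (v3 % 4)               11111111

Answer: 10 steps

v1: 1,1,1,1,1,1,1,1
v2: 3,1,1,1,1,1,1,1
v3: 1,1,1,1,1,1,1,1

steps = 10; useful = 65; efficiency = 65/80 = 13/16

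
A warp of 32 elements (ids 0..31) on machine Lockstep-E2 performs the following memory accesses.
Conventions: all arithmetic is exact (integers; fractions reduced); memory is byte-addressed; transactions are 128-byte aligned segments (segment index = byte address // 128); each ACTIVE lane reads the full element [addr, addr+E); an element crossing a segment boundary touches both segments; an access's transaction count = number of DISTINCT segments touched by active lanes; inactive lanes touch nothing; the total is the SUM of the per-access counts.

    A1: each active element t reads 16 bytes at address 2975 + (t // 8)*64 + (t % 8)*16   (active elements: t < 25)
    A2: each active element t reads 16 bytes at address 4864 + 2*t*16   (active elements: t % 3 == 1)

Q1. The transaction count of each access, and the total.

A1: 3 transactions
A2: 8 transactions

Answer: 3,8; total 11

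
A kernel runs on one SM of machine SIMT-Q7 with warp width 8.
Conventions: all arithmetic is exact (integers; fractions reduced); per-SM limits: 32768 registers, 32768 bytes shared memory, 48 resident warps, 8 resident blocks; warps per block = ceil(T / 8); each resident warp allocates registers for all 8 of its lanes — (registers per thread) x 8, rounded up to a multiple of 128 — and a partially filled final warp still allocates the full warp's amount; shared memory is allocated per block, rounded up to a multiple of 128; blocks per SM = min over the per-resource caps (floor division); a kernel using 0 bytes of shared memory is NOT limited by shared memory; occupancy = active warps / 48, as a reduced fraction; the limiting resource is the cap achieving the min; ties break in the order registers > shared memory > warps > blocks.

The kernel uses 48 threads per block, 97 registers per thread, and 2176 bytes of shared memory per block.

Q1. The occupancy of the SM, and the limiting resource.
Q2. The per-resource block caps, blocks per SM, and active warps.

Answer: occupancy 3/4, limited by registers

registers: 6 blocks
shared memory: 15 blocks
warps: 8 blocks
blocks: 8 blocks

Answer: 6 blocks, 36 active warps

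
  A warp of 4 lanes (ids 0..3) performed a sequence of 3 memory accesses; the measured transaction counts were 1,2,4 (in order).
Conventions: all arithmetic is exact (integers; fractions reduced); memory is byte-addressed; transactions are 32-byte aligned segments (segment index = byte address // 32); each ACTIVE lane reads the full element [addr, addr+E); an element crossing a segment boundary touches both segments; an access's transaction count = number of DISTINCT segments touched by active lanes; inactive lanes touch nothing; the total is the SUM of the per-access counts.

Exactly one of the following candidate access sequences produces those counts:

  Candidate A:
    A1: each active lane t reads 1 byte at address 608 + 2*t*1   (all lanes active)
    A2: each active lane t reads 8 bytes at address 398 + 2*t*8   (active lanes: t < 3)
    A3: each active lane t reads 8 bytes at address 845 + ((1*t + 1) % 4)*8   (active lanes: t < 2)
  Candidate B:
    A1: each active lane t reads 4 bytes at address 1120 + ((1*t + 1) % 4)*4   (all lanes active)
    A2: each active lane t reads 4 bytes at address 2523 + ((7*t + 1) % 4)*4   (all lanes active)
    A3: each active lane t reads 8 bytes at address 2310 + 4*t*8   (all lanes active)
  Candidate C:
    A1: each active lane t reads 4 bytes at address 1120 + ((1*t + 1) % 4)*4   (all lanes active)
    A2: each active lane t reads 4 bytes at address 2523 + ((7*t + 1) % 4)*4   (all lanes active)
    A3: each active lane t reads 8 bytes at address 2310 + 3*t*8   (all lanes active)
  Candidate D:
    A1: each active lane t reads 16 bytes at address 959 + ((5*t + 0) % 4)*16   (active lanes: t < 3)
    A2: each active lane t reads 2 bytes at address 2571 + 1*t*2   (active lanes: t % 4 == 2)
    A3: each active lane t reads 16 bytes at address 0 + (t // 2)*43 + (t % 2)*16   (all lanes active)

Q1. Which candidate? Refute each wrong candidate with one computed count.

A: A3 gives 2 transactions, not 4
C: A3 gives 3 transactions, not 4
D: A1 gives 3 transactions, not 1
B: all counts match (1,2,4)

Answer: B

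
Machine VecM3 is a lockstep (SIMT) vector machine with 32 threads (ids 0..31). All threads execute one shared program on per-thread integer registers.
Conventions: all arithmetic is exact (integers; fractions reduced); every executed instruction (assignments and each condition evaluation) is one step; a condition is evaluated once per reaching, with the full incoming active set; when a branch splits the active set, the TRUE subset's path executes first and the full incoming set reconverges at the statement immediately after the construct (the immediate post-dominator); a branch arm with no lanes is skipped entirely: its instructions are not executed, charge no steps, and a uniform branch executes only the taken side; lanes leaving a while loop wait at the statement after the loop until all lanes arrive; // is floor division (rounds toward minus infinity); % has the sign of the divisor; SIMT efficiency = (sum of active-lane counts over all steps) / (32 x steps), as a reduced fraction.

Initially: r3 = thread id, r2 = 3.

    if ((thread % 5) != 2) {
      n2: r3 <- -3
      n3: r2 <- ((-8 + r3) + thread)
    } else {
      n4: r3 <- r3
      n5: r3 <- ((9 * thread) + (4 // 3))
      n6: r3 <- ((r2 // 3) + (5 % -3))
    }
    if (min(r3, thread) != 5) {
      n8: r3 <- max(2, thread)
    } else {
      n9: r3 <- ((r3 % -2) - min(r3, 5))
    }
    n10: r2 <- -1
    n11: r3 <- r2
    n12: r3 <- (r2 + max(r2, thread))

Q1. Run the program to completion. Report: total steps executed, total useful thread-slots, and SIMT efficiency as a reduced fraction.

Answer: 11 steps, 262 useful, 131/176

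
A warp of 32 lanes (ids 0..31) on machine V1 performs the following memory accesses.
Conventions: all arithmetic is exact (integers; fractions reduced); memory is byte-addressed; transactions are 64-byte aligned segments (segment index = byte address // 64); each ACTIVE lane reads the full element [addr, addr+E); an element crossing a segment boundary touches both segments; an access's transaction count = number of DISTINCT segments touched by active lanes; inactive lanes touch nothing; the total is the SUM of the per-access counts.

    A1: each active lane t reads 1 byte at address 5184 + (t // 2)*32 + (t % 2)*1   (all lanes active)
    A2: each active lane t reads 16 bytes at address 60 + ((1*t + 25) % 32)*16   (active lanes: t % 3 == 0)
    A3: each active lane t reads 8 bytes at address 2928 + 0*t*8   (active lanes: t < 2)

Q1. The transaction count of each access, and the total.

A1: 8 transactions
A2: 8 transactions
A3: 1 transaction

Answer: 8,8,1; total 17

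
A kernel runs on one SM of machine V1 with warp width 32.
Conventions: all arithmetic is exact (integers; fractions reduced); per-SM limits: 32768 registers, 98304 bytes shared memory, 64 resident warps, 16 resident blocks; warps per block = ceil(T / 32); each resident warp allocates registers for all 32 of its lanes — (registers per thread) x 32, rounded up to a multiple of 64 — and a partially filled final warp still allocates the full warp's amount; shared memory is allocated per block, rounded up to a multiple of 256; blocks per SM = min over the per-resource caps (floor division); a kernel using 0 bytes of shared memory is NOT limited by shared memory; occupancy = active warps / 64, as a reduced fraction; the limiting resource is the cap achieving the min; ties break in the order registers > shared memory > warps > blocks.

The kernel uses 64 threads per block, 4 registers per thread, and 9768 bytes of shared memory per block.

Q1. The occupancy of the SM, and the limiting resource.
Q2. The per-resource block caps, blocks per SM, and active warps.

Answer: occupancy 9/32, limited by shared memory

registers: 128 blocks
shared memory: 9 blocks
warps: 32 blocks
blocks: 16 blocks

Answer: 9 blocks, 18 active warps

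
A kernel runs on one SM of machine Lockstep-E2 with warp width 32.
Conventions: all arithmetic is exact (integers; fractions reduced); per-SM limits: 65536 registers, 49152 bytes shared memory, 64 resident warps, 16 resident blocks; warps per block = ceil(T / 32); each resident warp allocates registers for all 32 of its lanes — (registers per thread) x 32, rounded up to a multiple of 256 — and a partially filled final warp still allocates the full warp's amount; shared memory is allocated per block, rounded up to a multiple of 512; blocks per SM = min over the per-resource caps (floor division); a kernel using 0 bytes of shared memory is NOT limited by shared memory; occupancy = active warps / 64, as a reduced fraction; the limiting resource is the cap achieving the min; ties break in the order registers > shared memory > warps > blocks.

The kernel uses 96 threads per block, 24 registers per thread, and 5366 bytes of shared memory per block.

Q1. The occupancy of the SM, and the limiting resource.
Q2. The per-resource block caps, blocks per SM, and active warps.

Answer: occupancy 3/8, limited by shared memory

registers: 28 blocks
shared memory: 8 blocks
warps: 21 blocks
blocks: 16 blocks

Answer: 8 blocks, 24 active warps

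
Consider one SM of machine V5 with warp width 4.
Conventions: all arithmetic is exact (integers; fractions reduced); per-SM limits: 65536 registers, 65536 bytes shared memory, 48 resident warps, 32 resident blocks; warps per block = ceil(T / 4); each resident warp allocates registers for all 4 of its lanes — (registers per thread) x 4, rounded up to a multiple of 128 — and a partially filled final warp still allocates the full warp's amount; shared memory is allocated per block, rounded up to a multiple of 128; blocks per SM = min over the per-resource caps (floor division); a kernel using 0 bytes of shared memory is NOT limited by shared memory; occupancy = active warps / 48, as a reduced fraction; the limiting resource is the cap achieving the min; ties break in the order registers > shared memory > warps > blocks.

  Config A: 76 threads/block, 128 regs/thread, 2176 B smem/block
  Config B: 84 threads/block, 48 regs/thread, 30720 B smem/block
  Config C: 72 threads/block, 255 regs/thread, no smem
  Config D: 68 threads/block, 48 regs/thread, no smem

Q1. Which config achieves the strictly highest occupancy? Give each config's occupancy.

occupancies: A 19/24, B 7/8, C 3/4, D 17/24

Answer: B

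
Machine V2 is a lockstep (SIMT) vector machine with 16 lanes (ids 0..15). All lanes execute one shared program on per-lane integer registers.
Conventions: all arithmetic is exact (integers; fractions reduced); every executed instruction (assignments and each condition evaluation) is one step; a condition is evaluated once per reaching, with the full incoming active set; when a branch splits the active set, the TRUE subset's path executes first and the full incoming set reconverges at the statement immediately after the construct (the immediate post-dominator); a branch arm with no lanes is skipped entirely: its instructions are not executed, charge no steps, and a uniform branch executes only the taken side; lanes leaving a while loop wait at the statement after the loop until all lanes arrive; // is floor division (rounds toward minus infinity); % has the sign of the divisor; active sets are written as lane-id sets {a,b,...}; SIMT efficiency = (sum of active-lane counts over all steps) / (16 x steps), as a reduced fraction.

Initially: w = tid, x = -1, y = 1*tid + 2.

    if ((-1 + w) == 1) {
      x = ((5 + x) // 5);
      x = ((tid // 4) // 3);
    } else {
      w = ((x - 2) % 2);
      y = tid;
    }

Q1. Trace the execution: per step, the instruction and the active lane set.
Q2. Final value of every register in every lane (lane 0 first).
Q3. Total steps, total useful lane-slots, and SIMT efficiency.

step 0: eval ((-1 + w) == 1)         {0,1,2,3,4,5,6,7,8,9,10,11,12,13,14,15}
step 1: x <- ((5 + x) // 5)          {2}
step 2: x <- ((tid // 4) // 3)       {2}
step 3: w <- ((x - 2) % 2)           {0,1,3,4,5,6,7,8,9,10,11,12,13,14,15}
step 4: y <- tid                     {0,1,3,4,5,6,7,8,9,10,11,12,13,14,15}

Answer: 5 steps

w: 1,1,2,1,1,1,1,1,1,1,1,1,1,1,1,1
x: -1,-1,0,-1,-1,-1,-1,-1,-1,-1,-1,-1,-1,-1,-1,-1
y: 0,1,4,3,4,5,6,7,8,9,10,11,12,13,14,15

steps = 5; useful = 48; efficiency = 48/80 = 3/5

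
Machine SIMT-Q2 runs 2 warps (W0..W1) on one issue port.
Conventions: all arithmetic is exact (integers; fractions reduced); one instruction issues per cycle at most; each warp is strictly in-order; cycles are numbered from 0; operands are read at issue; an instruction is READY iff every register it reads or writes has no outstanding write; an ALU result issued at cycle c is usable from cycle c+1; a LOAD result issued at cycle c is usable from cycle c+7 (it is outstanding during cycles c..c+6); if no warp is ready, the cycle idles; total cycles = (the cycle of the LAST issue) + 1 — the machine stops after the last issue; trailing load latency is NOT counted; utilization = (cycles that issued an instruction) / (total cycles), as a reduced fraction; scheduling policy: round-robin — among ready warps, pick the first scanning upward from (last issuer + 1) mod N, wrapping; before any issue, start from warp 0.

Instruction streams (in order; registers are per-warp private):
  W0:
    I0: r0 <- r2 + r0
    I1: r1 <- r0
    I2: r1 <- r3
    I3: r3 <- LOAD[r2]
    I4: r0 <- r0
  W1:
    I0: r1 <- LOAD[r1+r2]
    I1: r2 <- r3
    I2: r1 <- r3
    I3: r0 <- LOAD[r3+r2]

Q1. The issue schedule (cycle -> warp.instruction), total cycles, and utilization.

cycle 0: W0.I0
cycle 1: W1.I0
cycle 2: W0.I1
cycle 3: W1.I1
cycle 4: W0.I2
cycle 5: W0.I3
cycle 6: W0.I4
cycle 7: idle
cycle 8: W1.I2
cycle 9: W1.I3

Answer: 10 cycles, utilization 9/10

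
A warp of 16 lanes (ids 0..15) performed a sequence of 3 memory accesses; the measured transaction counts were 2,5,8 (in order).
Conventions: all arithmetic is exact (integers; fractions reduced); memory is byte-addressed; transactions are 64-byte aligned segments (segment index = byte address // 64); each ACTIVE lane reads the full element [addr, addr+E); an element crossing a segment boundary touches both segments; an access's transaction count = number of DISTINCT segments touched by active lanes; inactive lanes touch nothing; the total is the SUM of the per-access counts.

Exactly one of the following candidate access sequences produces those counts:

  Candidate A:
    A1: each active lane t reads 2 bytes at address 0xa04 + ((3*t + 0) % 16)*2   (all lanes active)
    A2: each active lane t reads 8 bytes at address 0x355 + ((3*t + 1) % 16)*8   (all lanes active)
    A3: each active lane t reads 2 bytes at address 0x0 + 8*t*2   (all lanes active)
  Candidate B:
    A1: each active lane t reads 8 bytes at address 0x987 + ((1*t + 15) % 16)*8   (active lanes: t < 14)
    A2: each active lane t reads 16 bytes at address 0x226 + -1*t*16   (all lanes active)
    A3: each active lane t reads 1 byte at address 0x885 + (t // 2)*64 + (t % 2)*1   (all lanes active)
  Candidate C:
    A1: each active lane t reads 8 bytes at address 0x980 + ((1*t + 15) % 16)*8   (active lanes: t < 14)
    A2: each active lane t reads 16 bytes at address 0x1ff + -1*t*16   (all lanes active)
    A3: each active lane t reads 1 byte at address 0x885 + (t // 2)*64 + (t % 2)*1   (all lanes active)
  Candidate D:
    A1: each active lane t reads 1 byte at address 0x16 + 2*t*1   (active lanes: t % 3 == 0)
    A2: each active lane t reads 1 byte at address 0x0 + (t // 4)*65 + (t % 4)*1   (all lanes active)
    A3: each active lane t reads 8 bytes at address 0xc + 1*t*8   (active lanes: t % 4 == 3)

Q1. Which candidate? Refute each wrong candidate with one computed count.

A: A1 gives 1 transaction, not 2
B: A1 gives 3 transactions, not 2
D: A1 gives 1 transaction, not 2
C: all counts match (2,5,8)

Answer: C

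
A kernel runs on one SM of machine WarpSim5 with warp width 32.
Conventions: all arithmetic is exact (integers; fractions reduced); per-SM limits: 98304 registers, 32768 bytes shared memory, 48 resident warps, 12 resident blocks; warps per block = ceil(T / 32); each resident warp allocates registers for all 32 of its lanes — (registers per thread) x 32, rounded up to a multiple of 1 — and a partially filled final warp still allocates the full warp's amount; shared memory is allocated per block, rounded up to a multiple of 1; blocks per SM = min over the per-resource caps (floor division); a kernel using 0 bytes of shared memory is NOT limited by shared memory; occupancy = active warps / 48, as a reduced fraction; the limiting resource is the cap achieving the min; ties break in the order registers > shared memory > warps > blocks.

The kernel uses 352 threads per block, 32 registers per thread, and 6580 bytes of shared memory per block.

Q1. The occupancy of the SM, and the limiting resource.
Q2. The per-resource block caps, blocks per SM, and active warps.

Answer: occupancy 11/12, limited by shared memory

registers: 8 blocks
shared memory: 4 blocks
warps: 4 blocks
blocks: 12 blocks

Answer: 4 blocks, 44 active warps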